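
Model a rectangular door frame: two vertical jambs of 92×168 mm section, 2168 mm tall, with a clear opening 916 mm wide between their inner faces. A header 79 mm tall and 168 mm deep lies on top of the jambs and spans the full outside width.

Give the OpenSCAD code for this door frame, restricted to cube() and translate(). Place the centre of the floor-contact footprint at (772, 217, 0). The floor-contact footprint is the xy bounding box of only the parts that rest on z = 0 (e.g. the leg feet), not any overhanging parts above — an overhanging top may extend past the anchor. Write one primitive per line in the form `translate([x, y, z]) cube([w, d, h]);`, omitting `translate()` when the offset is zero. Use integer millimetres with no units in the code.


translate([222, 133, 0]) cube([92, 168, 2168]);
translate([1230, 133, 0]) cube([92, 168, 2168]);
translate([222, 133, 2168]) cube([1100, 168, 79]);


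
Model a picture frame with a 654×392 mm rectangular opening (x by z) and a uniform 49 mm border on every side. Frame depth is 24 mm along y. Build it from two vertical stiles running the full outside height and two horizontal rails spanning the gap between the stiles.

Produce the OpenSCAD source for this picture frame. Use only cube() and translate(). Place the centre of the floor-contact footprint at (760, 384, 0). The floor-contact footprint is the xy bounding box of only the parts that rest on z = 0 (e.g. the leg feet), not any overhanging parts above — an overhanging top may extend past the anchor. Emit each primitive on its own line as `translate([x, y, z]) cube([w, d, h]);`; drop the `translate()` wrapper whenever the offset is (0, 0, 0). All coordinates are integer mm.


translate([384, 372, 0]) cube([49, 24, 490]);
translate([1087, 372, 0]) cube([49, 24, 490]);
translate([433, 372, 0]) cube([654, 24, 49]);
translate([433, 372, 441]) cube([654, 24, 49]);


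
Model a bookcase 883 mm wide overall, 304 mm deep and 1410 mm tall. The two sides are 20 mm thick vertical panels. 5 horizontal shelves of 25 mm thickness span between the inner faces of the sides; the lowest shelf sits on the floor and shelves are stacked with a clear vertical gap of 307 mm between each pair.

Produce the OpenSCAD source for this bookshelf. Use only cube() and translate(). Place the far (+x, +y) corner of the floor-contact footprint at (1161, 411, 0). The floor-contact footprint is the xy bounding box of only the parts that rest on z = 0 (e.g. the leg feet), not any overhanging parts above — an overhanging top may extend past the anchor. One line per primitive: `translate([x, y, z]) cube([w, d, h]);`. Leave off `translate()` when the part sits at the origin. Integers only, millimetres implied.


translate([278, 107, 0]) cube([20, 304, 1410]);
translate([1141, 107, 0]) cube([20, 304, 1410]);
translate([298, 107, 0]) cube([843, 304, 25]);
translate([298, 107, 332]) cube([843, 304, 25]);
translate([298, 107, 664]) cube([843, 304, 25]);
translate([298, 107, 996]) cube([843, 304, 25]);
translate([298, 107, 1328]) cube([843, 304, 25]);


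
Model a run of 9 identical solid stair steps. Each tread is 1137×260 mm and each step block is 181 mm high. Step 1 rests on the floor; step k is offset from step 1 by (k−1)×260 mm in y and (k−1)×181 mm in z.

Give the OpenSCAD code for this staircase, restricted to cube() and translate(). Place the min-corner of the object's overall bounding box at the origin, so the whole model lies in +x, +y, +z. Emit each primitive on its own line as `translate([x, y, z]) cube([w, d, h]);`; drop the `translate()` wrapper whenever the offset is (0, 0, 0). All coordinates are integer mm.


cube([1137, 260, 181]);
translate([0, 260, 181]) cube([1137, 260, 181]);
translate([0, 520, 362]) cube([1137, 260, 181]);
translate([0, 780, 543]) cube([1137, 260, 181]);
translate([0, 1040, 724]) cube([1137, 260, 181]);
translate([0, 1300, 905]) cube([1137, 260, 181]);
translate([0, 1560, 1086]) cube([1137, 260, 181]);
translate([0, 1820, 1267]) cube([1137, 260, 181]);
translate([0, 2080, 1448]) cube([1137, 260, 181]);


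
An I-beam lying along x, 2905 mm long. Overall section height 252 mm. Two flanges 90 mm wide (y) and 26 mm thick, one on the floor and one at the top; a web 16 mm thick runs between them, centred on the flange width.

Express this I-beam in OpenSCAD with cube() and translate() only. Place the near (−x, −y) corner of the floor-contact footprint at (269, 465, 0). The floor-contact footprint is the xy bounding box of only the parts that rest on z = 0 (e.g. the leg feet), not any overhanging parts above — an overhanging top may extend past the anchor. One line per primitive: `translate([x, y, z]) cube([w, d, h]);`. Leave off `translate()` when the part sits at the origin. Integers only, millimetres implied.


translate([269, 465, 0]) cube([2905, 90, 26]);
translate([269, 502, 26]) cube([2905, 16, 200]);
translate([269, 465, 226]) cube([2905, 90, 26]);


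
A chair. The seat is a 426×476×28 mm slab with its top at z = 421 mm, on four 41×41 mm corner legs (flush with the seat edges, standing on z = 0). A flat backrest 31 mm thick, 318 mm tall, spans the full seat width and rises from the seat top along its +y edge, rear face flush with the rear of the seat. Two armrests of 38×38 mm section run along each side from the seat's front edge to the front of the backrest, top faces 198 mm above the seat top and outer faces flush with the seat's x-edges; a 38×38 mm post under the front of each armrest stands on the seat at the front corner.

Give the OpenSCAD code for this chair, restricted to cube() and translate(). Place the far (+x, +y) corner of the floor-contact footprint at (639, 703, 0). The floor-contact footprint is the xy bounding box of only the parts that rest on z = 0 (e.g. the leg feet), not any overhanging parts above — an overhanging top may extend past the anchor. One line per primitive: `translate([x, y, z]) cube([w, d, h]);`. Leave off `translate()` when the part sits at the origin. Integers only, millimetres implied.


translate([213, 227, 393]) cube([426, 476, 28]);
translate([213, 227, 0]) cube([41, 41, 393]);
translate([598, 227, 0]) cube([41, 41, 393]);
translate([213, 662, 0]) cube([41, 41, 393]);
translate([598, 662, 0]) cube([41, 41, 393]);
translate([213, 672, 421]) cube([426, 31, 318]);
translate([213, 227, 581]) cube([38, 445, 38]);
translate([601, 227, 581]) cube([38, 445, 38]);
translate([213, 227, 421]) cube([38, 38, 160]);
translate([601, 227, 421]) cube([38, 38, 160]);


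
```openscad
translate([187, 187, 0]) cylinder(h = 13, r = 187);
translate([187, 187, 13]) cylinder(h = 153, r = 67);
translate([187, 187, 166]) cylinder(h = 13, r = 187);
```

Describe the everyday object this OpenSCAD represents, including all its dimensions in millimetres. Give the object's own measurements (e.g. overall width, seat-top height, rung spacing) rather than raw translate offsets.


A spool: two coaxial disc flanges of radius 187 mm and thickness 13 mm, joined by a core cylinder of radius 67 mm and height 153 mm. The lower flange rests on z = 0 and the three cylinders share a vertical axis.


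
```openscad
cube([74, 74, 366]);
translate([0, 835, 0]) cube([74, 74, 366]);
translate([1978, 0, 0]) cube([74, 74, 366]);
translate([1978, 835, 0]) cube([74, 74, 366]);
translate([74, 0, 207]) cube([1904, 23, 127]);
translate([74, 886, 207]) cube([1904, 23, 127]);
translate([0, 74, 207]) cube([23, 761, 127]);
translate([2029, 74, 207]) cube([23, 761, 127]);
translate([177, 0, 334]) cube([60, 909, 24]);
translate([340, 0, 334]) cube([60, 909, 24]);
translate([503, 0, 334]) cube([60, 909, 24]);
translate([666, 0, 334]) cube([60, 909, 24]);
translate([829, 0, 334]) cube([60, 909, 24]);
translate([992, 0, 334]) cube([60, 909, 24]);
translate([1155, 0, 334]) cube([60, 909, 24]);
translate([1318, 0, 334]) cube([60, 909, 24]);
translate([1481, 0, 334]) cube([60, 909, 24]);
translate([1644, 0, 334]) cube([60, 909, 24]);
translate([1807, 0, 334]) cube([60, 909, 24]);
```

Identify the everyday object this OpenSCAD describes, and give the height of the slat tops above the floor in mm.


A bed frame. The slat-top height is 358 mm.

Four posts, four rails, and a row of slats — a bed frame. Slats sit on the rails at z = 207 + 127 = 334; with slat thickness 24, the top is 358 mm.


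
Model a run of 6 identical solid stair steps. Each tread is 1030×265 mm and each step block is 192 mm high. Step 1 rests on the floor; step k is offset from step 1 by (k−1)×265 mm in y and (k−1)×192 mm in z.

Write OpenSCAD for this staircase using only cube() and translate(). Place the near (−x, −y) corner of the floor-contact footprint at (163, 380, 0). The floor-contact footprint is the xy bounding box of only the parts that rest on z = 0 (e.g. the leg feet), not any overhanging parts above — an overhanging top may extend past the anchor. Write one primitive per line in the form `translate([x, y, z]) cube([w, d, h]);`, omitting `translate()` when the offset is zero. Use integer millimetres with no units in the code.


translate([163, 380, 0]) cube([1030, 265, 192]);
translate([163, 645, 192]) cube([1030, 265, 192]);
translate([163, 910, 384]) cube([1030, 265, 192]);
translate([163, 1175, 576]) cube([1030, 265, 192]);
translate([163, 1440, 768]) cube([1030, 265, 192]);
translate([163, 1705, 960]) cube([1030, 265, 192]);


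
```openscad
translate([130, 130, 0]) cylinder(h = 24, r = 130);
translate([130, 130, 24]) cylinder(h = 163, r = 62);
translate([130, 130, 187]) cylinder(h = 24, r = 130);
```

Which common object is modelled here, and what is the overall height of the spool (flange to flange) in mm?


A spool. The overall height is 211 mm.

Three coaxial cylinders, large–small–large — a spool. Two 24 mm flanges and a 163 mm core give 24 + 163 + 24 = 211 mm.


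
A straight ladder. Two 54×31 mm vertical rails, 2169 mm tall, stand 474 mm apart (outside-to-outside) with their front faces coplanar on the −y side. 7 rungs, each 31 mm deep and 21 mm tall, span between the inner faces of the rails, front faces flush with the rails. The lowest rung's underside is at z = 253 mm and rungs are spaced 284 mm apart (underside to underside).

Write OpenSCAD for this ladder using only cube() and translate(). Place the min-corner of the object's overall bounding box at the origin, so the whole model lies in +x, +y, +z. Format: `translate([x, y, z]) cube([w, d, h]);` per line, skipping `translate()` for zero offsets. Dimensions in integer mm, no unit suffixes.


// rung span = 474 - 2*54 = 366
// rung[k] z = 253 + k*284
cube([54, 31, 2169]);
translate([420, 0, 0]) cube([54, 31, 2169]);
translate([54, 0, 253]) cube([366, 31, 21]);
translate([54, 0, 537]) cube([366, 31, 21]);
translate([54, 0, 821]) cube([366, 31, 21]);
translate([54, 0, 1105]) cube([366, 31, 21]);
translate([54, 0, 1389]) cube([366, 31, 21]);
translate([54, 0, 1673]) cube([366, 31, 21]);
translate([54, 0, 1957]) cube([366, 31, 21]);


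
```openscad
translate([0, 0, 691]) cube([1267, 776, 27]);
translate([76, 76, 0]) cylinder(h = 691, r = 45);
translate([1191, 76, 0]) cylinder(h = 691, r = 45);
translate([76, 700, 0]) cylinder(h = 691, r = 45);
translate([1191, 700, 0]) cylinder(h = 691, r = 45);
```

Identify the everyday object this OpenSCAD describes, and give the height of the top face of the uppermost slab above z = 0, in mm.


A table. The table height is 718 mm.

A 1267×776×27 slab sits at z = 691 on four Ø90 mm round legs — a table. The top surface is at 691 + 27 = 718 mm.


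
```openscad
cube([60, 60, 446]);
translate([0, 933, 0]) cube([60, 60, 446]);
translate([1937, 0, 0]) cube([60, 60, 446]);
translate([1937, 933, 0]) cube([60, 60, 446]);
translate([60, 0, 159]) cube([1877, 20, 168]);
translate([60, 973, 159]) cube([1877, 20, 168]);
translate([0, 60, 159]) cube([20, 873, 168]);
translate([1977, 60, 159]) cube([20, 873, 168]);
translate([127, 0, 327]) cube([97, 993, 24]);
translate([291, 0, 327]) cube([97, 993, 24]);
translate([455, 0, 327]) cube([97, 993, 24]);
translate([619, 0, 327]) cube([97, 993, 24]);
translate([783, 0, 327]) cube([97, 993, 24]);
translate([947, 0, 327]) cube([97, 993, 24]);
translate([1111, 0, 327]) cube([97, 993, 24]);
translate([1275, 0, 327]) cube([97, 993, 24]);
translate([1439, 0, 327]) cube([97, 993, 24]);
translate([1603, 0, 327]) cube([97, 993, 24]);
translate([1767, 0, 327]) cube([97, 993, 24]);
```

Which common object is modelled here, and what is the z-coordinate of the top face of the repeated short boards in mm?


A bed frame. The slat-top height is 351 mm.

Four posts, four rails, and a row of slats — a bed frame. Slats sit on the rails at z = 159 + 168 = 327; with slat thickness 24, the top is 351 mm.


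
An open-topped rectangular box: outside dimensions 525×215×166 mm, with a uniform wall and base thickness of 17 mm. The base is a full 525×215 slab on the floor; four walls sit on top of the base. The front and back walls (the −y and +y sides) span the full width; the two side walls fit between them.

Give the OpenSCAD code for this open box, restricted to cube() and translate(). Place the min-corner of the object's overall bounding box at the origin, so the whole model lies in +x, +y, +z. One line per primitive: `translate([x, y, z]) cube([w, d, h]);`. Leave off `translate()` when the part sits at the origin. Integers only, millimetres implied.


cube([525, 215, 17]);
translate([0, 0, 17]) cube([525, 17, 149]);
translate([0, 198, 17]) cube([525, 17, 149]);
translate([0, 17, 17]) cube([17, 181, 149]);
translate([508, 17, 17]) cube([17, 181, 149]);


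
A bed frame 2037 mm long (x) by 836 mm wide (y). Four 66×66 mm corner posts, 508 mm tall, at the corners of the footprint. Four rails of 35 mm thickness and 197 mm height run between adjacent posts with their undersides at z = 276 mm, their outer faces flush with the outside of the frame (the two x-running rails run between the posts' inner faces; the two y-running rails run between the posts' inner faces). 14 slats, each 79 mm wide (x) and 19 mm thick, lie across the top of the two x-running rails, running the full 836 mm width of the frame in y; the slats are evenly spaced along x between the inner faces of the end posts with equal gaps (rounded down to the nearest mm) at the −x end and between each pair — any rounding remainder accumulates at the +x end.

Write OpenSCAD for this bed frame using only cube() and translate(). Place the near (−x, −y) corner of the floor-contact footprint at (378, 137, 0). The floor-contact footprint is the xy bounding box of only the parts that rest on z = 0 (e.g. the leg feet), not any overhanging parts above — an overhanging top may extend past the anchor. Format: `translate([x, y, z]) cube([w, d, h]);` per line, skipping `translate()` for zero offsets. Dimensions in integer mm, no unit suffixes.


translate([378, 137, 0]) cube([66, 66, 508]);
translate([378, 907, 0]) cube([66, 66, 508]);
translate([2349, 137, 0]) cube([66, 66, 508]);
translate([2349, 907, 0]) cube([66, 66, 508]);
translate([444, 137, 276]) cube([1905, 35, 197]);
translate([444, 938, 276]) cube([1905, 35, 197]);
translate([378, 203, 276]) cube([35, 704, 197]);
translate([2380, 203, 276]) cube([35, 704, 197]);
translate([497, 137, 473]) cube([79, 836, 19]);
translate([629, 137, 473]) cube([79, 836, 19]);
translate([761, 137, 473]) cube([79, 836, 19]);
translate([893, 137, 473]) cube([79, 836, 19]);
translate([1025, 137, 473]) cube([79, 836, 19]);
translate([1157, 137, 473]) cube([79, 836, 19]);
translate([1289, 137, 473]) cube([79, 836, 19]);
translate([1421, 137, 473]) cube([79, 836, 19]);
translate([1553, 137, 473]) cube([79, 836, 19]);
translate([1685, 137, 473]) cube([79, 836, 19]);
translate([1817, 137, 473]) cube([79, 836, 19]);
translate([1949, 137, 473]) cube([79, 836, 19]);
translate([2081, 137, 473]) cube([79, 836, 19]);
translate([2213, 137, 473]) cube([79, 836, 19]);


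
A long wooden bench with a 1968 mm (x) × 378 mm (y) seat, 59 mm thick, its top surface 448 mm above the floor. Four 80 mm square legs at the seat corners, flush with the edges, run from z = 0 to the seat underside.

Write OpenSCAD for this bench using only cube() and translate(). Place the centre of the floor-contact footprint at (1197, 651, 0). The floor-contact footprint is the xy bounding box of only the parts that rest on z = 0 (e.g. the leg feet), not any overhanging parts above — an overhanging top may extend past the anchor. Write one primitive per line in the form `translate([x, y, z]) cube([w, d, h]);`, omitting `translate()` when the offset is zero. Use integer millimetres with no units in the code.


// leg_h = 448 − 59 = 389
translate([213, 462, 389]) cube([1968, 378, 59]);
translate([213, 462, 0]) cube([80, 80, 389]);
translate([213, 760, 0]) cube([80, 80, 389]);
translate([2101, 462, 0]) cube([80, 80, 389]);
translate([2101, 760, 0]) cube([80, 80, 389]);


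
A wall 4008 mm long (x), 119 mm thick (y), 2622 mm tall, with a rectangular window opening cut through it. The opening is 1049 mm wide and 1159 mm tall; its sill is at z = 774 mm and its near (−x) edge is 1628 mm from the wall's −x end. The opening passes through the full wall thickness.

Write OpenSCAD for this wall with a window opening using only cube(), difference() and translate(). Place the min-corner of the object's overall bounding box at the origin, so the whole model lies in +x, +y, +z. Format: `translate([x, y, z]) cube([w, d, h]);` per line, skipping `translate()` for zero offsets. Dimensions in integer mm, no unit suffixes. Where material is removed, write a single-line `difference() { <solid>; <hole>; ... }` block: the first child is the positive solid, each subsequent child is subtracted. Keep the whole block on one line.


difference() { cube([4008, 119, 2622]); translate([1628, 0, 774]) cube([1049, 119, 1159]); }


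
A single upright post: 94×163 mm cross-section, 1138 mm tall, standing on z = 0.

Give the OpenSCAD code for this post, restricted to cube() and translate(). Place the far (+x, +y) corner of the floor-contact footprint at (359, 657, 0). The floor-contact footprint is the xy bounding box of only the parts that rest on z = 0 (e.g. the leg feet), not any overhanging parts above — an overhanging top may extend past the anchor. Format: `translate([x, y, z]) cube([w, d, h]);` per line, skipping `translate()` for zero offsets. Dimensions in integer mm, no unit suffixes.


translate([265, 494, 0]) cube([94, 163, 1138]);


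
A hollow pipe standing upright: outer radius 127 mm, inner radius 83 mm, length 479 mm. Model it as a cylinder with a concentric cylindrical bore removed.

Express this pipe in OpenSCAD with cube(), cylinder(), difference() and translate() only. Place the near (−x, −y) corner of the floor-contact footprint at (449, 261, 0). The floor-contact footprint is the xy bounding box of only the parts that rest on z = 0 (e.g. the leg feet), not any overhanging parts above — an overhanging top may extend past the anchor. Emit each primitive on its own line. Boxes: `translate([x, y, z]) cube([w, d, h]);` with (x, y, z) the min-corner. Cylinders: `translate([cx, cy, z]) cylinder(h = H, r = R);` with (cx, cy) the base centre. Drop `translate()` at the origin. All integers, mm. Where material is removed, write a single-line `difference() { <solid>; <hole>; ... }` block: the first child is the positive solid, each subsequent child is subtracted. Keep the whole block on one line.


difference() { translate([576, 388, 0]) cylinder(h = 479, r = 127); translate([576, 388, 0]) cylinder(h = 479, r = 83); }


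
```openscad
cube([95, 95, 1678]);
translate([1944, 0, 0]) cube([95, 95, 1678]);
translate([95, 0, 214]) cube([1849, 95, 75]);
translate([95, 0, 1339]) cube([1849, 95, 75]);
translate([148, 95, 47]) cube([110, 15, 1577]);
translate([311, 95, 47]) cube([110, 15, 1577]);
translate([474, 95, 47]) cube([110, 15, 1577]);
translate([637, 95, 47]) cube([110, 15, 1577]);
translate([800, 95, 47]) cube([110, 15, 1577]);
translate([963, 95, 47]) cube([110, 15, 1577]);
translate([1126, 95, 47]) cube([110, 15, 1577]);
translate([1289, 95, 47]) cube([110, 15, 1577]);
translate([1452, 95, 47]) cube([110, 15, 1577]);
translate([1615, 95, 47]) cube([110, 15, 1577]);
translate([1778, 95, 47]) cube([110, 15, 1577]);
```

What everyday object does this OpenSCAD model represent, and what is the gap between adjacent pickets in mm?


A fence section. The picket gap is 53 mm.

Two posts, two rails, 11 pickets — a fence section. Span 1849 mm holds 11 pickets of 110 mm with 12 equal gaps: ⌊(1849 − 11·110) / 12⌋ = 53 mm.


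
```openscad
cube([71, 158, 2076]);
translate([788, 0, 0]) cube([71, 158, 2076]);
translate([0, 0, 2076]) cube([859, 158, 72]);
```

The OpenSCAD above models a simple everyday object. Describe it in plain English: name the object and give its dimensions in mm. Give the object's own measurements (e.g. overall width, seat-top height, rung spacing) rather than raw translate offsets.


A door frame. The clear opening is 717 mm wide and 2076 mm high. Two 71 mm wide jambs, 158 mm deep, stand either side of the opening from the floor to the top of the opening. A 72 mm thick head sits across the top of both jambs, spanning the full outside width of the frame.


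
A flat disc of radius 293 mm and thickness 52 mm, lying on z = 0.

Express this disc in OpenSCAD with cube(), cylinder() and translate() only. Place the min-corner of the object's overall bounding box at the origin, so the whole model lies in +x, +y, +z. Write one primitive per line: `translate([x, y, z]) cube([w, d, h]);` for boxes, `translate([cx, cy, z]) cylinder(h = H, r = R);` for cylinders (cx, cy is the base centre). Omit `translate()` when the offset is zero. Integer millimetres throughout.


translate([293, 293, 0]) cylinder(h = 52, r = 293);


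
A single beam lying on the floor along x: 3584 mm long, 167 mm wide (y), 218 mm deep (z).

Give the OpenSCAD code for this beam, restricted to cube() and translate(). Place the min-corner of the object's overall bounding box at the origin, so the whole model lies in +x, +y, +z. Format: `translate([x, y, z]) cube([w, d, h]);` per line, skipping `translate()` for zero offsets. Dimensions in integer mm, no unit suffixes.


cube([3584, 167, 218]);


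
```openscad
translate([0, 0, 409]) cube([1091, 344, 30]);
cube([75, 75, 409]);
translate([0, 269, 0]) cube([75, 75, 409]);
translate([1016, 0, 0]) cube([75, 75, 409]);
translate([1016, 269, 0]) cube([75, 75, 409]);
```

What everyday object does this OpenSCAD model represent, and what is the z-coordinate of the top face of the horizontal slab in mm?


A bench. The seat-top height is 439 mm.

A long slab on four corner posts — a bench. The slab sits at z = 409 with thickness 30, so the top is 409 + 30 = 439 mm.


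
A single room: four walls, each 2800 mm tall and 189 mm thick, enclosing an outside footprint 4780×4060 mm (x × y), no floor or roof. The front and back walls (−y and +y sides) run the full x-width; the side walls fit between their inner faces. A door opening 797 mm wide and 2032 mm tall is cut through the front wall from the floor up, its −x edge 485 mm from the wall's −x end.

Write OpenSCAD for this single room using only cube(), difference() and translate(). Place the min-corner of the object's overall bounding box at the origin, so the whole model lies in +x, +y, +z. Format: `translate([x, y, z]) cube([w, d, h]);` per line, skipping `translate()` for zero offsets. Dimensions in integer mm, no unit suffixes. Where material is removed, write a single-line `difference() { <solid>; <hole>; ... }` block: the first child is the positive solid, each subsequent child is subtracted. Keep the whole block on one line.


difference() { cube([4780, 189, 2800]); translate([485, 0, 0]) cube([797, 189, 2032]); }
translate([0, 3871, 0]) cube([4780, 189, 2800]);
translate([0, 189, 0]) cube([189, 3682, 2800]);
translate([4591, 189, 0]) cube([189, 3682, 2800]);


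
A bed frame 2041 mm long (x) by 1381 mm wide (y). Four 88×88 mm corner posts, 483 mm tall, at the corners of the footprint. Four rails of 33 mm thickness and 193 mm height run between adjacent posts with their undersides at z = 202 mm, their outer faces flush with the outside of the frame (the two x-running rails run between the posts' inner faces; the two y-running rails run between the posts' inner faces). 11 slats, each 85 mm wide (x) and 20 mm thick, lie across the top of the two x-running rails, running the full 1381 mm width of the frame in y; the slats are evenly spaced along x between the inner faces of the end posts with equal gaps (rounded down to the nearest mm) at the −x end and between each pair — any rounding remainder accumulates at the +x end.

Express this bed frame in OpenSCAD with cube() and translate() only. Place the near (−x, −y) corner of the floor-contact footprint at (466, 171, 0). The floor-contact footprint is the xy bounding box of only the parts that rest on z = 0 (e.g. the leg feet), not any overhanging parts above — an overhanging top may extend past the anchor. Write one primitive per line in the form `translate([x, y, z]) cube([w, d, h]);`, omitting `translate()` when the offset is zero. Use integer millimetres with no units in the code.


// slat z = rail_z + rail_h = 202 + 193 = 395
// slat gap = ⌊(1865 − 11·85) / 12⌋ = 77
translate([466, 171, 0]) cube([88, 88, 483]);
translate([466, 1464, 0]) cube([88, 88, 483]);
translate([2419, 171, 0]) cube([88, 88, 483]);
translate([2419, 1464, 0]) cube([88, 88, 483]);
translate([554, 171, 202]) cube([1865, 33, 193]);
translate([554, 1519, 202]) cube([1865, 33, 193]);
translate([466, 259, 202]) cube([33, 1205, 193]);
translate([2474, 259, 202]) cube([33, 1205, 193]);
translate([631, 171, 395]) cube([85, 1381, 20]);
translate([793, 171, 395]) cube([85, 1381, 20]);
translate([955, 171, 395]) cube([85, 1381, 20]);
translate([1117, 171, 395]) cube([85, 1381, 20]);
translate([1279, 171, 395]) cube([85, 1381, 20]);
translate([1441, 171, 395]) cube([85, 1381, 20]);
translate([1603, 171, 395]) cube([85, 1381, 20]);
translate([1765, 171, 395]) cube([85, 1381, 20]);
translate([1927, 171, 395]) cube([85, 1381, 20]);
translate([2089, 171, 395]) cube([85, 1381, 20]);
translate([2251, 171, 395]) cube([85, 1381, 20]);


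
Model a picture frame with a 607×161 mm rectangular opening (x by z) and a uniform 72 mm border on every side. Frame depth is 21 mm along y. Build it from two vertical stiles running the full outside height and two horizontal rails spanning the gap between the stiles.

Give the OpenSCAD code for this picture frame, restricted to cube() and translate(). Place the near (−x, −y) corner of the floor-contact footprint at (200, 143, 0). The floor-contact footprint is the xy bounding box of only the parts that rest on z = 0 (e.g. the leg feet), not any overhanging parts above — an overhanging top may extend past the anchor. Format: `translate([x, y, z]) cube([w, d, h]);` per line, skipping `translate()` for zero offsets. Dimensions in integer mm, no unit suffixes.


translate([200, 143, 0]) cube([72, 21, 305]);
translate([879, 143, 0]) cube([72, 21, 305]);
translate([272, 143, 0]) cube([607, 21, 72]);
translate([272, 143, 233]) cube([607, 21, 72]);


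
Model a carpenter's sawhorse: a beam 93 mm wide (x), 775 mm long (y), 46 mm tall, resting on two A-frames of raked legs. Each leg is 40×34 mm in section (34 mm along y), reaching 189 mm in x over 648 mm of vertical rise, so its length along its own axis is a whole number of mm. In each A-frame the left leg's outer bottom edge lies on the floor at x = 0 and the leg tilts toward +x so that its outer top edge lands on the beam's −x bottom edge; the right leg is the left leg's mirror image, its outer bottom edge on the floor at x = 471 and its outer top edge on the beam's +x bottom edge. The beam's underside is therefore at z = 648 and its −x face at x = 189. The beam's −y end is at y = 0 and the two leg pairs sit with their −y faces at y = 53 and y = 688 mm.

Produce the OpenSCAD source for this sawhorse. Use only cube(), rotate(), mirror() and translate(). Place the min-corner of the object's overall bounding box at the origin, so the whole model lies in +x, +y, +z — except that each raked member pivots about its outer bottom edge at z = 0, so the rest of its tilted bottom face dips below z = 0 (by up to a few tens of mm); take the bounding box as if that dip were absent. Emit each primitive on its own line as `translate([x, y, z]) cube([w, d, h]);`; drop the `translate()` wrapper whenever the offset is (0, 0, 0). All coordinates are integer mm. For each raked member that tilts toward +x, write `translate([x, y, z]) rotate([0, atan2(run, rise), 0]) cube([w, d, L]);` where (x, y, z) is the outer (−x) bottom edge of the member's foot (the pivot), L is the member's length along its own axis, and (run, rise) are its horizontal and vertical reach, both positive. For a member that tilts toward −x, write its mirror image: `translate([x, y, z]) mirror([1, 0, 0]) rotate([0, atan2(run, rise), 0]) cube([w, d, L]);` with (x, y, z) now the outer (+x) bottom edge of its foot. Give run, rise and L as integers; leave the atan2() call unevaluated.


translate([189, 0, 648]) cube([93, 775, 46]);
translate([0, 53, 0]) rotate([0, atan2(189, 648), 0]) cube([40, 34, 675]);
translate([471, 53, 0]) mirror([1, 0, 0]) rotate([0, atan2(189, 648), 0]) cube([40, 34, 675]);
translate([0, 688, 0]) rotate([0, atan2(189, 648), 0]) cube([40, 34, 675]);
translate([471, 688, 0]) mirror([1, 0, 0]) rotate([0, atan2(189, 648), 0]) cube([40, 34, 675]);


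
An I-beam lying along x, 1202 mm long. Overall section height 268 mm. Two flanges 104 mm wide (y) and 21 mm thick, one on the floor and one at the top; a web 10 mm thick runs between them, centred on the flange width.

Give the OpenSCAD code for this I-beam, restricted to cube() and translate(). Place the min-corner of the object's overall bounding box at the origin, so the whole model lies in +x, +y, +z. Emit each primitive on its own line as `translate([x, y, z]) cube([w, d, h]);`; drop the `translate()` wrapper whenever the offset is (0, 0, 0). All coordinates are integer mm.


cube([1202, 104, 21]);
translate([0, 47, 21]) cube([1202, 10, 226]);
translate([0, 0, 247]) cube([1202, 104, 21]);


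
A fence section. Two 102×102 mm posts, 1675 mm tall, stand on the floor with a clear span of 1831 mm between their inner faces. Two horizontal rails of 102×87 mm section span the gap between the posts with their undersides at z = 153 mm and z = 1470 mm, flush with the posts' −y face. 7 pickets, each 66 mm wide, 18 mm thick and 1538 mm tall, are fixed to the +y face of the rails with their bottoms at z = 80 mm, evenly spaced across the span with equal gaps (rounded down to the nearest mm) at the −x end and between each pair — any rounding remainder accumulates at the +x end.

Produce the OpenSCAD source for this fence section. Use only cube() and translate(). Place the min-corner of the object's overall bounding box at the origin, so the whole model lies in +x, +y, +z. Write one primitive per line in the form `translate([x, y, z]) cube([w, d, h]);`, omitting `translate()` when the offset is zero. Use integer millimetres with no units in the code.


cube([102, 102, 1675]);
translate([1933, 0, 0]) cube([102, 102, 1675]);
translate([102, 0, 153]) cube([1831, 102, 87]);
translate([102, 0, 1470]) cube([1831, 102, 87]);
translate([273, 102, 80]) cube([66, 18, 1538]);
translate([510, 102, 80]) cube([66, 18, 1538]);
translate([747, 102, 80]) cube([66, 18, 1538]);
translate([984, 102, 80]) cube([66, 18, 1538]);
translate([1221, 102, 80]) cube([66, 18, 1538]);
translate([1458, 102, 80]) cube([66, 18, 1538]);
translate([1695, 102, 80]) cube([66, 18, 1538]);


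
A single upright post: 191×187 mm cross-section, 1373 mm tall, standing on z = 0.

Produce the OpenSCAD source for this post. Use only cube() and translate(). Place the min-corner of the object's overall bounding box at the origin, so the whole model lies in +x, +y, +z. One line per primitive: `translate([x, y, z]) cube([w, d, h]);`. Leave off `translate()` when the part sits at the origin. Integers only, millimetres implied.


cube([191, 187, 1373]);


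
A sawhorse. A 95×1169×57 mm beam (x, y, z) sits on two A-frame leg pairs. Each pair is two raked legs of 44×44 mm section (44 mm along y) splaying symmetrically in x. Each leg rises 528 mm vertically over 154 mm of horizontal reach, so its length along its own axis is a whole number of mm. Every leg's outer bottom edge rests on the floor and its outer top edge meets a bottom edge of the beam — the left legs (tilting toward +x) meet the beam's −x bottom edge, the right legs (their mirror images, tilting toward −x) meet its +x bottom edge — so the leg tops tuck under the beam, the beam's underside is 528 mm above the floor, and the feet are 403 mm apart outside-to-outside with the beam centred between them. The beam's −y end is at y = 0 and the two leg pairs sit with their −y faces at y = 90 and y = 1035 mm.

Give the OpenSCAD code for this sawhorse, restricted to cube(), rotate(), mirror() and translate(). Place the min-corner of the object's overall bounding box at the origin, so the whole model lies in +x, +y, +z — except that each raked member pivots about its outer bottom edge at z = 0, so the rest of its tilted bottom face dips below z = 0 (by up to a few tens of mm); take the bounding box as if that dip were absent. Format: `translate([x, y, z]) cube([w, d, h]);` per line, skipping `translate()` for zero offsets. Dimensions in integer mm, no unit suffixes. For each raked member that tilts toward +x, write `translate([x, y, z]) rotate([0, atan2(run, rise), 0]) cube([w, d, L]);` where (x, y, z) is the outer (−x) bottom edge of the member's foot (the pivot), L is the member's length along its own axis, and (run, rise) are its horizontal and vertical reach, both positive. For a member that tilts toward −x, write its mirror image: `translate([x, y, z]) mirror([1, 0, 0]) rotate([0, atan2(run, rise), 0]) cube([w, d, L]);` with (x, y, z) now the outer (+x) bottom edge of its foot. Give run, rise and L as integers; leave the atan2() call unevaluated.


// leg length = √(154² + 528²) = 550
// right-leg outer foot x = 2·154 + 95 = 403
// beam min-corner = (154, 0, 528)
translate([154, 0, 528]) cube([95, 1169, 57]);
translate([0, 90, 0]) rotate([0, atan2(154, 528), 0]) cube([44, 44, 550]);
translate([403, 90, 0]) mirror([1, 0, 0]) rotate([0, atan2(154, 528), 0]) cube([44, 44, 550]);
translate([0, 1035, 0]) rotate([0, atan2(154, 528), 0]) cube([44, 44, 550]);
translate([403, 1035, 0]) mirror([1, 0, 0]) rotate([0, atan2(154, 528), 0]) cube([44, 44, 550]);


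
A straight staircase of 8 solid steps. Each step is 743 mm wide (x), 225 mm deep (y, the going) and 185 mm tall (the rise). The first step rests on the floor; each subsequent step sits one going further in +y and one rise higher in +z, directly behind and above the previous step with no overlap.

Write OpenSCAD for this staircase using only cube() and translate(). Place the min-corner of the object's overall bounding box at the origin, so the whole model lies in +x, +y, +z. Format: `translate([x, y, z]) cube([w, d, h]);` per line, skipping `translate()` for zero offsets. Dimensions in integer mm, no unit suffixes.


cube([743, 225, 185]);
translate([0, 225, 185]) cube([743, 225, 185]);
translate([0, 450, 370]) cube([743, 225, 185]);
translate([0, 675, 555]) cube([743, 225, 185]);
translate([0, 900, 740]) cube([743, 225, 185]);
translate([0, 1125, 925]) cube([743, 225, 185]);
translate([0, 1350, 1110]) cube([743, 225, 185]);
translate([0, 1575, 1295]) cube([743, 225, 185]);


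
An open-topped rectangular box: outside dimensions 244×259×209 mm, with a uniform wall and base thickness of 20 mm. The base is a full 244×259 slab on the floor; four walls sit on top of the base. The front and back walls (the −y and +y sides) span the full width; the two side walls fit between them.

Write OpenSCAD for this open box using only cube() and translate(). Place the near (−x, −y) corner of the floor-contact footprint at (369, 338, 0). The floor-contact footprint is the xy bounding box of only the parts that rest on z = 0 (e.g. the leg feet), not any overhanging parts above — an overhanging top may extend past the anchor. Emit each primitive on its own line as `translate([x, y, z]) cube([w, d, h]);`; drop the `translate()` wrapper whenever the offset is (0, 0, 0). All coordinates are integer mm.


translate([369, 338, 0]) cube([244, 259, 20]);
translate([369, 338, 20]) cube([244, 20, 189]);
translate([369, 577, 20]) cube([244, 20, 189]);
translate([369, 358, 20]) cube([20, 219, 189]);
translate([593, 358, 20]) cube([20, 219, 189]);


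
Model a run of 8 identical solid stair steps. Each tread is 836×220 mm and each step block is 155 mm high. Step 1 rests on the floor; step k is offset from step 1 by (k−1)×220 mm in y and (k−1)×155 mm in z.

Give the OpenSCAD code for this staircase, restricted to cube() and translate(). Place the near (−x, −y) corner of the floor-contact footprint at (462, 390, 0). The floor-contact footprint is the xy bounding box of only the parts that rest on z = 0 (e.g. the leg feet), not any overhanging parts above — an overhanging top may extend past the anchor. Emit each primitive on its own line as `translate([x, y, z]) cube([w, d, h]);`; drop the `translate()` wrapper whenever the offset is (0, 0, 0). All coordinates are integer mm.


translate([462, 390, 0]) cube([836, 220, 155]);
translate([462, 610, 155]) cube([836, 220, 155]);
translate([462, 830, 310]) cube([836, 220, 155]);
translate([462, 1050, 465]) cube([836, 220, 155]);
translate([462, 1270, 620]) cube([836, 220, 155]);
translate([462, 1490, 775]) cube([836, 220, 155]);
translate([462, 1710, 930]) cube([836, 220, 155]);
translate([462, 1930, 1085]) cube([836, 220, 155]);


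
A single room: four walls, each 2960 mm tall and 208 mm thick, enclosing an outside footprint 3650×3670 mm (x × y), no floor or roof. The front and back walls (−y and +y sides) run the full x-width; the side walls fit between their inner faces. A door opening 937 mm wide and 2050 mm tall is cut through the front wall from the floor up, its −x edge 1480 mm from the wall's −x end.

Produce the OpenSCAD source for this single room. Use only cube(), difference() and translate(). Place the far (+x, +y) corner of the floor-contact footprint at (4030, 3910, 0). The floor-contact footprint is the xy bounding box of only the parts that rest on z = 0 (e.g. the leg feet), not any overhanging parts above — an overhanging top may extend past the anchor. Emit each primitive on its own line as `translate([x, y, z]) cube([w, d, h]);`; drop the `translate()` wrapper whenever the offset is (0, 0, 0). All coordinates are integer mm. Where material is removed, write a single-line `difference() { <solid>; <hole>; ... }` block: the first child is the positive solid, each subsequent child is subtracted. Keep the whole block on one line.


difference() { translate([380, 240, 0]) cube([3650, 208, 2960]); translate([1860, 240, 0]) cube([937, 208, 2050]); }
translate([380, 3702, 0]) cube([3650, 208, 2960]);
translate([380, 448, 0]) cube([208, 3254, 2960]);
translate([3822, 448, 0]) cube([208, 3254, 2960]);


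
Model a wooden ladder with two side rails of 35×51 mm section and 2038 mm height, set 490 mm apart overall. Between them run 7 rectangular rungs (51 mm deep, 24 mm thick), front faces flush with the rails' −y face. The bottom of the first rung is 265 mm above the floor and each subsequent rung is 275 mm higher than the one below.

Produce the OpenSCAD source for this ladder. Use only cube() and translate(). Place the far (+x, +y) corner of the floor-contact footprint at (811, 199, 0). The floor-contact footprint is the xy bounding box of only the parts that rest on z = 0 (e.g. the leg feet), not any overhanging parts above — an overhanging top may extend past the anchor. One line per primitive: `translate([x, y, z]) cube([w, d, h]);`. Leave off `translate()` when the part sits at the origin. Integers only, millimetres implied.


translate([321, 148, 0]) cube([35, 51, 2038]);
translate([776, 148, 0]) cube([35, 51, 2038]);
translate([356, 148, 265]) cube([420, 51, 24]);
translate([356, 148, 540]) cube([420, 51, 24]);
translate([356, 148, 815]) cube([420, 51, 24]);
translate([356, 148, 1090]) cube([420, 51, 24]);
translate([356, 148, 1365]) cube([420, 51, 24]);
translate([356, 148, 1640]) cube([420, 51, 24]);
translate([356, 148, 1915]) cube([420, 51, 24]);
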